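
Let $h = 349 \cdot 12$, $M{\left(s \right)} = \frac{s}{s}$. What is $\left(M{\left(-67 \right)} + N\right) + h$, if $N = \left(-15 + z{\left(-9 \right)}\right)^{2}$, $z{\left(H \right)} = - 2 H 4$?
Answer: $7438$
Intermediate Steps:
$M{\left(s \right)} = 1$
$h = 4188$
$z{\left(H \right)} = - 8 H$
$N = 3249$ ($N = \left(-15 - -72\right)^{2} = \left(-15 + 72\right)^{2} = 57^{2} = 3249$)
$\left(M{\left(-67 \right)} + N\right) + h = \left(1 + 3249\right) + 4188 = 3250 + 4188 = 7438$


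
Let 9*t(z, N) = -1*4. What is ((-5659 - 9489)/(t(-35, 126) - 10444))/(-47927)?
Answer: -34083/1126284500 ≈ -3.0261e-5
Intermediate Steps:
t(z, N) = -4/9 (t(z, N) = (-1*4)/9 = (1/9)*(-4) = -4/9)
((-5659 - 9489)/(t(-35, 126) - 10444))/(-47927) = ((-5659 - 9489)/(-4/9 - 10444))/(-47927) = -15148/(-94000/9)*(-1/47927) = -15148*(-9/94000)*(-1/47927) = (34083/23500)*(-1/47927) = -34083/1126284500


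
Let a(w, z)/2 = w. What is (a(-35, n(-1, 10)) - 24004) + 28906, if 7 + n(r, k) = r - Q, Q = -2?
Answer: 4832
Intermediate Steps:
n(r, k) = -5 + r (n(r, k) = -7 + (r - 1*(-2)) = -7 + (r + 2) = -7 + (2 + r) = -5 + r)
a(w, z) = 2*w
(a(-35, n(-1, 10)) - 24004) + 28906 = (2*(-35) - 24004) + 28906 = (-70 - 24004) + 28906 = -24074 + 28906 = 4832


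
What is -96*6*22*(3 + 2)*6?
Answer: -380160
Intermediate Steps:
-96*6*22*(3 + 2)*6 = -12672*5*6 = -12672*30 = -96*3960 = -380160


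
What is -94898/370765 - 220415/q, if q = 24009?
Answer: -84000573557/8901696885 ≈ -9.4365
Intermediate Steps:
-94898/370765 - 220415/q = -94898/370765 - 220415/24009 = -84000573557/8901696885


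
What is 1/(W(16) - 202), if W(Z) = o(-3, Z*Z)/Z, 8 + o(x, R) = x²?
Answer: -16/3231 ≈ -0.0049520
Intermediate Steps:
o(x, R) = -8 + x²
W(Z) = 1/Z (W(Z) = (-8 + (-3)²)/Z = (-8 + 9)/Z = 1/Z)
1/(W(16) - 202) = 1/(1/16 - 202) = 1/(-3231/16) = -16/3231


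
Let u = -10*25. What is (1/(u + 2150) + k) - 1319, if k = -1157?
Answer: -4704399/1900 ≈ -2476.0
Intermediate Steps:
u = -250
(1/(u + 2150) + k) - 1319 = (1/(-250 + 2150) - 1157) - 1319 = (1/1900 - 1157) - 1319 = -2198299/1900 - 1319 = -4704399/1900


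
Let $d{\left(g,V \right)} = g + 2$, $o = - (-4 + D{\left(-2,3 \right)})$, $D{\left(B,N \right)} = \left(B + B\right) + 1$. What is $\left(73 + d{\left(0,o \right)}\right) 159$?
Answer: $11925$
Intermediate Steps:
$D{\left(B,N \right)} = 1 + 2 B$ ($D{\left(B,N \right)} = 2 B + 1 = 1 + 2 B$)
$o = 7$ ($o = - (-4 + \left(1 + 2 \left(-2\right)\right)) = - (-4 + \left(1 - 4\right)) = - (-4 - 3) = \left(-1\right) \left(-7\right) = 7$)
$d{\left(g,V \right)} = 2 + g$
$\left(73 + d{\left(0,o \right)}\right) 159 = \left(73 + \left(2 + 0\right)\right) 159 = \left(73 + 2\right) 159 = 75 \cdot 159 = 11925$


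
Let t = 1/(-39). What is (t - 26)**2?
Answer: 1030225/1521 ≈ 677.33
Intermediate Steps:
t = -1/39 ≈ -0.025641
(t - 26)**2 = (-1/39 - 26)**2 = (-1015/39)**2 = 1030225/1521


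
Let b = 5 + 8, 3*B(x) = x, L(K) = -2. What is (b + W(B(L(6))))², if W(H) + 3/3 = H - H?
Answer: 144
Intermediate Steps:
B(x) = x/3
W(H) = -1 (W(H) = -1 + (H - H) = -1 + 0 = -1)
b = 13
(b + W(B(L(6))))² = (13 - 1)² = 12² = 144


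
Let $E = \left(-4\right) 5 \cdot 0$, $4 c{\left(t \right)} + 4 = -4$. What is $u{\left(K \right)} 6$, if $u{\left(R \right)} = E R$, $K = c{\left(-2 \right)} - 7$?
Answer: $0$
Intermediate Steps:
$c{\left(t \right)} = -2$ ($c{\left(t \right)} = -1 + \frac{1}{4} \left(-4\right) = -1 - 1 = -2$)
$E = 0$ ($E = \left(-20\right) 0 = 0$)
$K = -9$ ($K = -2 - 7 = -9$)
$u{\left(R \right)} = 0$ ($u{\left(R \right)} = 0 R = 0$)
$u{\left(K \right)} 6 = 0 \cdot 6 = 0$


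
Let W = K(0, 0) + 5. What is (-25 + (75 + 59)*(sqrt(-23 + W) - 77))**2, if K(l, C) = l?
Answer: 106654441 - 8315772*I*sqrt(2) ≈ 1.0665e+8 - 1.176e+7*I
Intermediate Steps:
W = 5 (W = 0 + 5 = 5)
(-25 + (75 + 59)*(sqrt(-23 + W) - 77))**2 = (-25 + (75 + 59)*(sqrt(-23 + 5) - 77))**2 = (-25 + 134*(sqrt(-18) - 77))**2 = (-25 + 134*(3*I*sqrt(2) - 77))**2 = (-25 + 134*(-77 + 3*I*sqrt(2)))**2 = (-25 + (-10318 + 402*I*sqrt(2)))**2 = (-10343 + 402*I*sqrt(2))**2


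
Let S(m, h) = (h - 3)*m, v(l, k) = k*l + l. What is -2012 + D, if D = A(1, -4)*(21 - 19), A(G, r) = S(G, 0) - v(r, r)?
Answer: -2042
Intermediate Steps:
v(l, k) = l + k*l
S(m, h) = m*(-3 + h) (S(m, h) = (-3 + h)*m = m*(-3 + h))
A(G, r) = -3*G - r*(1 + r) (A(G, r) = G*(-3 + 0) - r*(1 + r) = G*(-3) - r*(1 + r) = -3*G - r*(1 + r))
D = -30 (D = (-3*1 - 1*(-4)*(1 - 4))*(21 - 19) = (-3 - 1*(-4)*(-3))*2 = (-3 - 12)*2 = -15*2 = -30)
-2012 + D = -2012 - 30 = -2042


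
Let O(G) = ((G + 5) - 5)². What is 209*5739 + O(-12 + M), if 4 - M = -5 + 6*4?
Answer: 1200180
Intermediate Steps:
M = -15 (M = 4 - (-5 + 6*4) = 4 - (-5 + 24) = 4 - 1*19 = 4 - 19 = -15)
O(G) = G² (O(G) = ((5 + G) - 5)² = G²)
209*5739 + O(-12 + M) = 209*5739 + (-12 - 15)² = 1199451 + (-27)² = 1199451 + 729 = 1200180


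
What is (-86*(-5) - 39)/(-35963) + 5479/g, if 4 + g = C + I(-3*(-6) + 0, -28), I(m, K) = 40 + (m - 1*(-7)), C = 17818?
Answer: 190050588/642982477 ≈ 0.29558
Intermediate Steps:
I(m, K) = 47 + m (I(m, K) = 40 + (m + 7) = 40 + (7 + m) = 47 + m)
g = 17879 (g = -4 + (17818 + (47 + (-3*(-6) + 0))) = -4 + (17818 + (47 + (18 + 0))) = -4 + (17818 + (47 + 18)) = -4 + (17818 + 65) = -4 + 17883 = 17879)
(-86*(-5) - 39)/(-35963) + 5479/g = (-86*(-5) - 39)/(-35963) + 5479/17879 = (430 - 39)*(-1/35963) + 5479*(1/17879) = 391*(-1/35963) + 5479/17879 = -391/35963 + 5479/17879 = 190050588/642982477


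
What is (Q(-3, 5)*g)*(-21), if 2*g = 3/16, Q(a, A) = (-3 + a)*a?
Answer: -567/16 ≈ -35.438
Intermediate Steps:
Q(a, A) = a*(-3 + a)
g = 3/32 (g = (3/16)/2 = (3*(1/16))/2 = (½)*(3/16) = 3/32 ≈ 0.093750)
(Q(-3, 5)*g)*(-21) = (-3*(-3 - 3)*(3/32))*(-21) = (-3*(-6)*(3/32))*(-21) = (18*(3/32))*(-21) = (27/16)*(-21) = -567/16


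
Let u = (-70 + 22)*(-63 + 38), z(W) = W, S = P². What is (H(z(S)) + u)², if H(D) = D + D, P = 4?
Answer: 1517824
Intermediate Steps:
S = 16 (S = 4² = 16)
u = 1200 (u = -48*(-25) = 1200)
H(D) = 2*D
(H(z(S)) + u)² = (2*16 + 1200)² = (32 + 1200)² = 1232² = 1517824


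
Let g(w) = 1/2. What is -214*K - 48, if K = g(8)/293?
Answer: -14171/293 ≈ -48.365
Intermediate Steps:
g(w) = ½
K = 1/586 (K = (½)/293 = (½)*(1/293) = 1/586 ≈ 0.0017065)
-214*K - 48 = -214*1/586 - 48 = -107/293 - 48 = -14171/293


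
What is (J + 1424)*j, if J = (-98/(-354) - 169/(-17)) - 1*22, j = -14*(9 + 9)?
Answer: -356946576/1003 ≈ -3.5588e+5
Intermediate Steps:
j = -252 (j = -14*18 = -252)
J = -35452/3009 (J = (-98*(-1/354) - 169*(-1/17)) - 22 = (49/177 + 169/17) - 22 = 30746/3009 - 22 = -35452/3009 ≈ -11.782)
(J + 1424)*j = (-35452/3009 + 1424)*(-252) = (4249364/3009)*(-252) = -356946576/1003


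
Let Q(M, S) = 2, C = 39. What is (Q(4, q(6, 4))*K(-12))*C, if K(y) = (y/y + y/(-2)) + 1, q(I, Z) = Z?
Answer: 624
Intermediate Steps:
K(y) = 2 - y/2 (K(y) = (1 + y*(-½)) + 1 = (1 - y/2) + 1 = 2 - y/2)
(Q(4, q(6, 4))*K(-12))*C = (2*(2 - ½*(-12)))*39 = (2*(2 + 6))*39 = (2*8)*39 = 16*39 = 624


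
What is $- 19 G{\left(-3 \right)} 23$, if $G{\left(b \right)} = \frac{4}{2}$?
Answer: $-874$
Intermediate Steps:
$G{\left(b \right)} = 2$ ($G{\left(b \right)} = 4 \cdot \frac{1}{2} = 2$)
$- 19 G{\left(-3 \right)} 23 = \left(-19\right) 2 \cdot 23 = \left(-38\right) 23 = -874$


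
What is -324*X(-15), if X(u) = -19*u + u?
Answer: -87480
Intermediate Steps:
X(u) = -18*u
-324*X(-15) = -(-5832)*(-15) = -324*270 = -87480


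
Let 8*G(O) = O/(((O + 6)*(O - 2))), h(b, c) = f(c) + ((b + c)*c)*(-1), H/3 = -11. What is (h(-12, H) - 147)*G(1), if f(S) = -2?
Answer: 817/28 ≈ 29.179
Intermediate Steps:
H = -33 (H = 3*(-11) = -33)
h(b, c) = -2 - c*(b + c) (h(b, c) = -2 + ((b + c)*c)*(-1) = -2 + (c*(b + c))*(-1) = -2 - c*(b + c))
G(O) = O/(8*(-2 + O)*(6 + O)) (G(O) = (O/(((O + 6)*(O - 2))))/8 = (O/(((6 + O)*(-2 + O))))/8 = (O/(((-2 + O)*(6 + O))))/8 = (O*(1/((-2 + O)*(6 + O))))/8 = (O/((-2 + O)*(6 + O)))/8 = O/(8*(-2 + O)*(6 + O)))
(h(-12, H) - 147)*G(1) = ((-2 - 1*(-33)**2 - 1*(-12)*(-33)) - 147)*((1/8)*1/(-12 + 1**2 + 4*1)) = ((-2 - 1*1089 - 396) - 147)*((1/8)*1/(-12 + 1 + 4)) = ((-2 - 1089 - 396) - 147)*((1/8)*1/(-7)) = (-1487 - 147)*((1/8)*1*(-1/7)) = -1634*(-1/56) = 817/28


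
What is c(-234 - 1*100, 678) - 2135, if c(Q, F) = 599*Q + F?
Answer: -201523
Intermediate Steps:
c(Q, F) = F + 599*Q
c(-234 - 1*100, 678) - 2135 = (678 + 599*(-234 - 1*100)) - 2135 = (678 + 599*(-234 - 100)) - 2135 = (678 + 599*(-334)) - 2135 = (678 - 200066) - 2135 = -199388 - 2135 = -201523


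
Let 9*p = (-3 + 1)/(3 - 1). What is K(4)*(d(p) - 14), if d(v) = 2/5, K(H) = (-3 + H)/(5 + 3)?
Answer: -17/10 ≈ -1.7000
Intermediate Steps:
K(H) = -3/8 + H/8 (K(H) = (-3 + H)/8 = (-3 + H)*(⅛) = -3/8 + H/8)
p = -⅑ (p = ((-3 + 1)/(3 - 1))/9 = (-2/2)/9 = (-2*½)/9 = (⅑)*(-1) = -⅑ ≈ -0.11111)
d(v) = ⅖ (d(v) = 2*(⅕) = ⅖)
K(4)*(d(p) - 14) = (-3/8 + (⅛)*4)*(⅖ - 14) = (-3/8 + ½)*(-68/5) = (⅛)*(-68/5) = -17/10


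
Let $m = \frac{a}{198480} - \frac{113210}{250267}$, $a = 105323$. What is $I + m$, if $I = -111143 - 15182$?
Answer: $- \frac{6274937098311559}{49672994160} \approx -1.2632 \cdot 10^{5}$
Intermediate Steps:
$I = -126325$ ($I = -111143 - 15182 = -126325$)
$m = \frac{3888950441}{49672994160}$ ($m = \frac{105323}{198480} - \frac{113210}{250267} = \frac{3888950441}{49672994160} \approx 0.078291$)
$I + m = -126325 + \frac{3888950441}{49672994160} = - \frac{6274937098311559}{49672994160}$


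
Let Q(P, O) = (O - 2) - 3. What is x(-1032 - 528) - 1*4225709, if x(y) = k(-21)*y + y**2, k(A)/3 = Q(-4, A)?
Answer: -1670429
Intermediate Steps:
Q(P, O) = -5 + O (Q(P, O) = (-2 + O) - 3 = -5 + O)
k(A) = -15 + 3*A (k(A) = 3*(-5 + A) = -15 + 3*A)
x(y) = y**2 - 78*y (x(y) = (-15 + 3*(-21))*y + y**2 = (-15 - 63)*y + y**2 = -78*y + y**2 = y**2 - 78*y)
x(-1032 - 528) - 1*4225709 = (-1032 - 528)*(-78 + (-1032 - 528)) - 1*4225709 = -1560*(-78 - 1560) - 4225709 = -1560*(-1638) - 4225709 = 2555280 - 4225709 = -1670429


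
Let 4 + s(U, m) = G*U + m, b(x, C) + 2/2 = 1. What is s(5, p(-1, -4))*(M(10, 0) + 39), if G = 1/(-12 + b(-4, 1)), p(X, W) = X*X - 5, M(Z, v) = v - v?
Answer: -1313/4 ≈ -328.25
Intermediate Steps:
b(x, C) = 0 (b(x, C) = -1 + 1 = 0)
M(Z, v) = 0
p(X, W) = -5 + X² (p(X, W) = X² - 5 = -5 + X²)
G = -1/12 (G = 1/(-12 + 0) = 1/(-12) = -1/12 ≈ -0.083333)
s(U, m) = -4 + m - U/12 (s(U, m) = -4 + (-U/12 + m) = -4 + (m - U/12) = -4 + m - U/12)
s(5, p(-1, -4))*(M(10, 0) + 39) = (-4 + (-5 + (-1)²) - 1/12*5)*(0 + 39) = (-4 + (-5 + 1) - 5/12)*39 = (-4 - 4 - 5/12)*39 = -101/12*39 = -1313/4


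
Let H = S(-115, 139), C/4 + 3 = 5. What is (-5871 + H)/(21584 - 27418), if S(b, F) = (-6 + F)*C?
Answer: 4807/5834 ≈ 0.82396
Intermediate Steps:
C = 8 (C = -12 + 4*5 = -12 + 20 = 8)
S(b, F) = -48 + 8*F (S(b, F) = (-6 + F)*8 = -48 + 8*F)
H = 1064 (H = -48 + 8*139 = -48 + 1112 = 1064)
(-5871 + H)/(21584 - 27418) = (-5871 + 1064)/(21584 - 27418) = -4807/(-5834) = -4807*(-1/5834) = 4807/5834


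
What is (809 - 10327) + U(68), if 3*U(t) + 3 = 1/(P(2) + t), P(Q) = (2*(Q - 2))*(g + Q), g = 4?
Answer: -1941875/204 ≈ -9519.0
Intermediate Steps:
P(Q) = (-4 + 2*Q)*(4 + Q) (P(Q) = (2*(Q - 2))*(4 + Q) = (2*(-2 + Q))*(4 + Q) = (-4 + 2*Q)*(4 + Q))
U(t) = -1 + 1/(3*t) (U(t) = -1 + 1/(3*((-16 + 2*2² + 4*2) + t)) = -1 + 1/(3*((-16 + 2*4 + 8) + t)) = -1 + 1/(3*((-16 + 8 + 8) + t)) = -1 + 1/(3*(0 + t)) = -1 + 1/(3*t))
(809 - 10327) + U(68) = (809 - 10327) + (⅓ - 1*68)/68 = -9518 + (⅓ - 68)/68 = -9518 + (1/68)*(-203/3) = -9518 - 203/204 = -1941875/204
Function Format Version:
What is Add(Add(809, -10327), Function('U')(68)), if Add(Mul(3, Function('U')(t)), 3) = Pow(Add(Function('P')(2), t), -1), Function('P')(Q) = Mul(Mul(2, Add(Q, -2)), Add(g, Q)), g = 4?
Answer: Rational(-1941875, 204) ≈ -9519.0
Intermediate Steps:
Function('P')(Q) = Mul(Add(-4, Mul(2, Q)), Add(4, Q)) (Function('P')(Q) = Mul(Mul(2, Add(Q, -2)), Add(4, Q)) = Mul(Mul(2, Add(-2, Q)), Add(4, Q)) = Mul(Add(-4, Mul(2, Q)), Add(4, Q)))
Function('U')(t) = Add(-1, Mul(Rational(1, 3), Pow(t, -1))) (Function('U')(t) = Add(-1, Mul(Rational(1, 3), Pow(Add(Add(-16, Mul(2, Pow(2, 2)), Mul(4, 2)), t), -1))) = Add(-1, Mul(Rational(1, 3), Pow(Add(Add(-16, Mul(2, 4), 8), t), -1))) = Add(-1, Mul(Rational(1, 3), Pow(Add(Add(-16, 8, 8), t), -1))) = Add(-1, Mul(Rational(1, 3), Pow(Add(0, t), -1))) = Add(-1, Mul(Rational(1, 3), Pow(t, -1))))
Add(Add(809, -10327), Function('U')(68)) = Add(Add(809, -10327), Mul(Pow(68, -1), Add(Rational(1, 3), Mul(-1, 68)))) = Add(-9518, Mul(Rational(1, 68), Add(Rational(1, 3), -68))) = Add(-9518, Mul(Rational(1, 68), Rational(-203, 3))) = Add(-9518, Rational(-203, 204)) = Rational(-1941875, 204)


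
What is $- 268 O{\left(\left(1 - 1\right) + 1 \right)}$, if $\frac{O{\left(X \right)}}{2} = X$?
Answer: $-536$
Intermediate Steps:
$O{\left(X \right)} = 2 X$
$- 268 O{\left(\left(1 - 1\right) + 1 \right)} = - 268 \cdot 2 \left(\left(1 - 1\right) + 1\right) = - 268 \cdot 2 \left(0 + 1\right) = - 268 \cdot 2 \cdot 1 = \left(-268\right) 2 = -536$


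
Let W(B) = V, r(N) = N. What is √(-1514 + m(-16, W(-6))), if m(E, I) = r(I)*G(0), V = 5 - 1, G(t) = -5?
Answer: I*√1534 ≈ 39.166*I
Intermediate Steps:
V = 4
W(B) = 4
m(E, I) = -5*I (m(E, I) = I*(-5) = -5*I)
√(-1514 + m(-16, W(-6))) = √(-1514 - 5*4) = √(-1514 - 20) = √(-1534) = I*√1534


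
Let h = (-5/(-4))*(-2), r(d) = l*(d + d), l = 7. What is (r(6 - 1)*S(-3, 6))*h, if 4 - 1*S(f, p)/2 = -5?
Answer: -3150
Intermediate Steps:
S(f, p) = 18 (S(f, p) = 8 - 2*(-5) = 8 + 10 = 18)
r(d) = 14*d (r(d) = 7*(d + d) = 7*(2*d) = 14*d)
h = -5/2 (h = -1/4*(-5)*(-2) = (5/4)*(-2) = -5/2 ≈ -2.5000)
(r(6 - 1)*S(-3, 6))*h = ((14*(6 - 1))*18)*(-5/2) = ((14*5)*18)*(-5/2) = (70*18)*(-5/2) = 1260*(-5/2) = -3150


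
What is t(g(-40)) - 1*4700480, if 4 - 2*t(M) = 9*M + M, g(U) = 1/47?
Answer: -220922471/47 ≈ -4.7005e+6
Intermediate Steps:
g(U) = 1/47
t(M) = 2 - 5*M (t(M) = 2 - (9*M + M)/2 = 2 - 5*M)
t(g(-40)) - 1*4700480 = (2 - 5*1/47) - 1*4700480 = (2 - 5/47) - 4700480 = 89/47 - 4700480 = -220922471/47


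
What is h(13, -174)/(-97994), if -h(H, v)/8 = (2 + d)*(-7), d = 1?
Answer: -84/48997 ≈ -0.0017144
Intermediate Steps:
h(H, v) = 168 (h(H, v) = -8*(2 + 1)*(-7) = -24*(-7) = -8*(-21) = 168)
h(13, -174)/(-97994) = 168/(-97994) = 168*(-1/97994) = -84/48997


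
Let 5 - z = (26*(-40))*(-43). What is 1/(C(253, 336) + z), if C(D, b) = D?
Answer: -1/44462 ≈ -2.2491e-5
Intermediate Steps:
z = -44715 (z = 5 - 26*(-40)*(-43) = 5 - (-1040)*(-43) = 5 - 1*44720 = 5 - 44720 = -44715)
1/(C(253, 336) + z) = 1/(253 - 44715) = 1/(-44462) = -1/44462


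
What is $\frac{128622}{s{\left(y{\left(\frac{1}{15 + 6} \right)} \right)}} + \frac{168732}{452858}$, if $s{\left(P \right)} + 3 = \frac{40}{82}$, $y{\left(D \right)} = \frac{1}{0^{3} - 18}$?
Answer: $- \frac{1194065094660}{23322187} \approx -51199.0$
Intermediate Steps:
$y{\left(D \right)} = - \frac{1}{18}$ ($y{\left(D \right)} = \frac{1}{0 - 18} = \frac{1}{-18} = - \frac{1}{18}$)
$s{\left(P \right)} = - \frac{103}{41}$ ($s{\left(P \right)} = -3 + \frac{40}{82} = -3 + 40 \cdot \frac{1}{82} = -3 + \frac{20}{41} = - \frac{103}{41}$)
$\frac{128622}{s{\left(y{\left(\frac{1}{15 + 6} \right)} \right)}} + \frac{168732}{452858} = \frac{128622}{- \frac{103}{41}} + \frac{168732}{452858} = 128622 \left(- \frac{41}{103}\right) + 168732 \cdot \frac{1}{452858} = - \frac{5273502}{103} + \frac{84366}{226429} = - \frac{1194065094660}{23322187}$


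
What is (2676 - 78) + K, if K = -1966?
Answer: 632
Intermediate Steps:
(2676 - 78) + K = (2676 - 78) - 1966 = 2598 - 1966 = 632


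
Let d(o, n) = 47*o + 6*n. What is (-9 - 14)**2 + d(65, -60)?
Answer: 3224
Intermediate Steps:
d(o, n) = 6*n + 47*o
(-9 - 14)**2 + d(65, -60) = (-9 - 14)**2 + (6*(-60) + 47*65) = (-23)**2 + (-360 + 3055) = 529 + 2695 = 3224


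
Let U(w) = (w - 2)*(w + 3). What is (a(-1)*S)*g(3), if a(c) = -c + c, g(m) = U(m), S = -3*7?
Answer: 0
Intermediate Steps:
U(w) = (-2 + w)*(3 + w)
S = -21
g(m) = -6 + m + m²
a(c) = 0
(a(-1)*S)*g(3) = (0*(-21))*(-6 + 3 + 3²) = 0*(-6 + 3 + 9) = 0*6 = 0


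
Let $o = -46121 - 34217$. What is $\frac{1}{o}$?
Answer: $- \frac{1}{80338} \approx -1.2447 \cdot 10^{-5}$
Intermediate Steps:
$o = -80338$
$\frac{1}{o} = \frac{1}{-80338} = - \frac{1}{80338}$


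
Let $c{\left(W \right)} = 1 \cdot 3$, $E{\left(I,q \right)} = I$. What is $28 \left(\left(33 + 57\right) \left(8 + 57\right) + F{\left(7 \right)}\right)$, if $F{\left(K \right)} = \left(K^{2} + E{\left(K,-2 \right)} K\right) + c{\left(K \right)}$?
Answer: $166628$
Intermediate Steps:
$c{\left(W \right)} = 3$
$F{\left(K \right)} = 3 + 2 K^{2}$ ($F{\left(K \right)} = \left(K^{2} + K K\right) + 3 = \left(K^{2} + K^{2}\right) + 3 = 2 K^{2} + 3 = 3 + 2 K^{2}$)
$28 \left(\left(33 + 57\right) \left(8 + 57\right) + F{\left(7 \right)}\right) = 28 \left(\left(33 + 57\right) \left(8 + 57\right) + \left(3 + 2 \cdot 7^{2}\right)\right) = 28 \left(90 \cdot 65 + \left(3 + 2 \cdot 49\right)\right) = 28 \left(5850 + \left(3 + 98\right)\right) = 28 \left(5850 + 101\right) = 28 \cdot 5951 = 166628$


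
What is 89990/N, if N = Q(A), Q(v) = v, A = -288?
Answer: -44995/144 ≈ -312.47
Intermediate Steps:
N = -288
89990/N = 89990/(-288) = 89990*(-1/288) = -44995/144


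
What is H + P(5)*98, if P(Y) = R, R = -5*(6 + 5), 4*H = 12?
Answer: -5387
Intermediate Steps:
H = 3 (H = (1/4)*12 = 3)
R = -55 (R = -5*11 = -55)
P(Y) = -55
H + P(5)*98 = 3 - 55*98 = 3 - 5390 = -5387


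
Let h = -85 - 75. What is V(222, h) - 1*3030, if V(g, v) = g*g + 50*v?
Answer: 38254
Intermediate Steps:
h = -160
V(g, v) = g**2 + 50*v
V(222, h) - 1*3030 = (222**2 + 50*(-160)) - 1*3030 = (49284 - 8000) - 3030 = 41284 - 3030 = 38254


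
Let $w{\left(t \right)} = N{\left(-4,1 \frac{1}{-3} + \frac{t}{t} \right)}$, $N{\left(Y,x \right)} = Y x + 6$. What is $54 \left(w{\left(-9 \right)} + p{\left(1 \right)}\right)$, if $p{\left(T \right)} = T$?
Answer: $234$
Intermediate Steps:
$N{\left(Y,x \right)} = 6 + Y x$
$w{\left(t \right)} = \frac{10}{3}$ ($w{\left(t \right)} = 6 - 4 \left(1 \frac{1}{-3} + \frac{t}{t}\right) = 6 - 4 \left(1 \left(- \frac{1}{3}\right) + 1\right) = 6 - 4 \left(- \frac{1}{3} + 1\right) = 6 - \frac{8}{3} = \frac{10}{3}$)
$54 \left(w{\left(-9 \right)} + p{\left(1 \right)}\right) = 54 \left(\frac{10}{3} + 1\right) = 54 \cdot \frac{13}{3} = 234$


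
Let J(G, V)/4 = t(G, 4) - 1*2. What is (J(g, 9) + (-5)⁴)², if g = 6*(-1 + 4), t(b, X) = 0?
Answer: 380689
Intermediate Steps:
g = 18 (g = 6*3 = 18)
J(G, V) = -8 (J(G, V) = 4*(0 - 1*2) = 4*(0 - 2) = 4*(-2) = -8)
(J(g, 9) + (-5)⁴)² = (-8 + (-5)⁴)² = (-8 + 625)² = 617² = 380689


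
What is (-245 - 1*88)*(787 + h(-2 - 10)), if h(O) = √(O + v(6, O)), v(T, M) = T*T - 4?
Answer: -262071 - 666*√5 ≈ -2.6356e+5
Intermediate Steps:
v(T, M) = -4 + T² (v(T, M) = T² - 4 = -4 + T²)
h(O) = √(32 + O) (h(O) = √(O + (-4 + 6²)) = √(O + (-4 + 36)) = √(O + 32) = √(32 + O))
(-245 - 1*88)*(787 + h(-2 - 10)) = (-245 - 1*88)*(787 + √(32 + (-2 - 10))) = (-245 - 88)*(787 + √(32 - 12)) = -333*(787 + √20) = -333*(787 + 2*√5) = -262071 - 666*√5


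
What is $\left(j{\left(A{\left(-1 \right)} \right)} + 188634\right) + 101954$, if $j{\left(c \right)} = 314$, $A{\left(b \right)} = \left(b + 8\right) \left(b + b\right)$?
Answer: $290902$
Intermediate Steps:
$A{\left(b \right)} = 2 b \left(8 + b\right)$ ($A{\left(b \right)} = \left(8 + b\right) 2 b = 2 b \left(8 + b\right)$)
$\left(j{\left(A{\left(-1 \right)} \right)} + 188634\right) + 101954 = \left(314 + 188634\right) + 101954 = 188948 + 101954 = 290902$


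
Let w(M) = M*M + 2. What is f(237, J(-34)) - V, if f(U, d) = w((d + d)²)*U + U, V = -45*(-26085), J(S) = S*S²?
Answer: 9049307232564238031238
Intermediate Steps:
J(S) = S³
V = 1173825
w(M) = 2 + M² (w(M) = M² + 2 = 2 + M²)
f(U, d) = U + U*(2 + 16*d⁴) (f(U, d) = (2 + ((d + d)²)²)*U + U = (2 + ((2*d)²)²)*U + U = (2 + (4*d²)²)*U + U = (2 + 16*d⁴)*U + U = U*(2 + 16*d⁴) + U = U + U*(2 + 16*d⁴))
f(237, J(-34)) - V = 237*(3 + 16*((-34)³)⁴) - 1*1173825 = 237*(3 + 16*(-39304)⁴) - 1173825 = 237*(3 + 16*2386420683693101056) - 1173825 = 237*(3 + 38182730939089616896) - 1173825 = 237*38182730939089616899 - 1173825 = 9049307232564239205063 - 1173825 = 9049307232564238031238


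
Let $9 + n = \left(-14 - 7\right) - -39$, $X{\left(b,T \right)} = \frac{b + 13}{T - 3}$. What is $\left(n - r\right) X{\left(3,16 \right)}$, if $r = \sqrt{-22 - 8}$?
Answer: $\frac{144}{13} - \frac{16 i \sqrt{30}}{13} \approx 11.077 - 6.7412 i$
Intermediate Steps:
$X{\left(b,T \right)} = \frac{13 + b}{-3 + T}$
$n = 9$ ($n = -9 - -18 = -9 + \left(\left(-14 - 7\right) + 39\right) = -9 + \left(-21 + 39\right) = -9 + 18 = 9$)
$r = i \sqrt{30}$ ($r = \sqrt{-30} = i \sqrt{30} \approx 5.4772 i$)
$\left(n - r\right) X{\left(3,16 \right)} = \left(9 - i \sqrt{30}\right) \frac{13 + 3}{-3 + 16} = \left(9 - i \sqrt{30}\right) \frac{1}{13} \cdot 16 = \left(9 - i \sqrt{30}\right) \frac{16}{13} = \frac{144}{13} - \frac{16 i \sqrt{30}}{13}$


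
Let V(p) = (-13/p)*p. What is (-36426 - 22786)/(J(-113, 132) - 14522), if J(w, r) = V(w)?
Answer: 59212/14535 ≈ 4.0738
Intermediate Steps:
V(p) = -13
J(w, r) = -13
(-36426 - 22786)/(J(-113, 132) - 14522) = (-36426 - 22786)/(-13 - 14522) = -59212/(-14535) = -59212*(-1/14535) = 59212/14535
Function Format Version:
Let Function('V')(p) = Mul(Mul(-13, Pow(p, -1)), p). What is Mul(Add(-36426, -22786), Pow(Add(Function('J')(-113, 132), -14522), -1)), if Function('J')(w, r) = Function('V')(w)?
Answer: Rational(59212, 14535) ≈ 4.0738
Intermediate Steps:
Function('V')(p) = -13
Function('J')(w, r) = -13
Mul(Add(-36426, -22786), Pow(Add(Function('J')(-113, 132), -14522), -1)) = Mul(Add(-36426, -22786), Pow(Add(-13, -14522), -1)) = Mul(-59212, Pow(-14535, -1)) = Mul(-59212, Rational(-1, 14535)) = Rational(59212, 14535)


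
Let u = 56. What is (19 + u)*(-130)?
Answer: -9750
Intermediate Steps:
(19 + u)*(-130) = (19 + 56)*(-130) = 75*(-130) = -9750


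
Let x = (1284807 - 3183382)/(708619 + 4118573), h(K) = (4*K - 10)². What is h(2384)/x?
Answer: -438041974029792/1898575 ≈ -2.3072e+8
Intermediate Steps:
h(K) = (-10 + 4*K)²
x = -1898575/4827192 ≈ -0.39331
h(2384)/x = (4*(-5 + 2*2384)²)/(-1898575/4827192) = (4*(-5 + 4768)²)*(-4827192/1898575) = (4*4763²)*(-4827192/1898575) = (4*22686169)*(-4827192/1898575) = 90744676*(-4827192/1898575) = -438041974029792/1898575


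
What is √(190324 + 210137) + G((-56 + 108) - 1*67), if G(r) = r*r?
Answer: 225 + √400461 ≈ 857.82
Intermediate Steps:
G(r) = r²
√(190324 + 210137) + G((-56 + 108) - 1*67) = √(190324 + 210137) + ((-56 + 108) - 1*67)² = √400461 + (52 - 67)² = √400461 + (-15)² = √400461 + 225 = 225 + √400461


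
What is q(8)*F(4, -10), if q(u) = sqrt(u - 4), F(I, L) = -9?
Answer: -18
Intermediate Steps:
q(u) = sqrt(-4 + u)
q(8)*F(4, -10) = sqrt(-4 + 8)*(-9) = sqrt(4)*(-9) = 2*(-9) = -18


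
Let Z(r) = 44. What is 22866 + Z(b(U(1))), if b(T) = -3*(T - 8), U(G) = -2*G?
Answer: 22910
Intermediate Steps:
b(T) = 24 - 3*T (b(T) = -3*(-8 + T) = 24 - 3*T)
22866 + Z(b(U(1))) = 22866 + 44 = 22910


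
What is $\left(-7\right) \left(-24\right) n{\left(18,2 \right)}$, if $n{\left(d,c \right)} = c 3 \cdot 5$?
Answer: $5040$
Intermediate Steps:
$n{\left(d,c \right)} = 15 c$ ($n{\left(d,c \right)} = 3 c 5 = 15 c$)
$\left(-7\right) \left(-24\right) n{\left(18,2 \right)} = \left(-7\right) \left(-24\right) 15 \cdot 2 = 168 \cdot 30 = 5040$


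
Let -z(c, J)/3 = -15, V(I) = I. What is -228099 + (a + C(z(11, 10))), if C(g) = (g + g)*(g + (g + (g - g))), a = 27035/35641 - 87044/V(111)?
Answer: -873448598168/3956151 ≈ -2.2078e+5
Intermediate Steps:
z(c, J) = 45 (z(c, J) = -3*(-15) = 45)
a = -3099334319/3956151 (a = 27035/35641 - 87044/111 = -3099334319/3956151 ≈ -783.42)
C(g) = 4*g**2 (C(g) = (2*g)*(g + (g + 0)) = (2*g)*(g + g) = (2*g)*(2*g) = 4*g**2)
-228099 + (a + C(z(11, 10))) = -228099 + (-3099334319/3956151 + 4*45**2) = -228099 + (-3099334319/3956151 + 4*2025) = -228099 + (-3099334319/3956151 + 8100) = -228099 + 28945488781/3956151 = -873448598168/3956151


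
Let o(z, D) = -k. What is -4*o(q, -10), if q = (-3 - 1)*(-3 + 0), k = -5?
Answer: -20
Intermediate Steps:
q = 12 (q = -4*(-3) = 12)
o(z, D) = 5 (o(z, D) = -1*(-5) = 5)
-4*o(q, -10) = -4*5 = -20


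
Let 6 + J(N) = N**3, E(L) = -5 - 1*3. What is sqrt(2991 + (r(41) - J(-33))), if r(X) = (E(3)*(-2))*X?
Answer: sqrt(39590) ≈ 198.97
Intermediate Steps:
E(L) = -8 (E(L) = -5 - 3 = -8)
J(N) = -6 + N**3
r(X) = 16*X (r(X) = (-8*(-2))*X = 16*X)
sqrt(2991 + (r(41) - J(-33))) = sqrt(2991 + (16*41 - (-6 + (-33)**3))) = sqrt(2991 + (656 - (-6 - 35937))) = sqrt(2991 + (656 - 1*(-35943))) = sqrt(2991 + (656 + 35943)) = sqrt(2991 + 36599) = sqrt(39590)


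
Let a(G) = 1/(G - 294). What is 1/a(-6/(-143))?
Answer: -42036/143 ≈ -293.96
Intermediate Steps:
a(G) = 1/(-294 + G)
1/a(-6/(-143)) = 1/(1/(-294 - 6/(-143))) = 1/(1/(-294 - 6*(-1/143))) = 1/(1/(-294 + 6/143)) = 1/(1/(-42036/143)) = 1/(-143/42036) = -42036/143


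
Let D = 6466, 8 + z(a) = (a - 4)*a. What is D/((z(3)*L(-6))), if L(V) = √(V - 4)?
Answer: 3233*I*√10/55 ≈ 185.88*I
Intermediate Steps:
z(a) = -8 + a*(-4 + a) (z(a) = -8 + (a - 4)*a = -8 + (-4 + a)*a = -8 + a*(-4 + a))
L(V) = √(-4 + V)
D/((z(3)*L(-6))) = 6466/(((-8 + 3² - 4*3)*√(-4 - 6))) = 6466/(((-8 + 9 - 12)*√(-10))) = 6466/((-11*I*√10)) = 6466*(I*√10/110) = 3233*I*√10/55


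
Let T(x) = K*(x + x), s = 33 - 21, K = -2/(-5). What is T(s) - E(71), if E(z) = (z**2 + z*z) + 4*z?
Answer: -51782/5 ≈ -10356.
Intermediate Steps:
K = 2/5 (K = -2*(-1/5) = 2/5 ≈ 0.40000)
E(z) = 2*z**2 + 4*z (E(z) = (z**2 + z**2) + 4*z = 2*z**2 + 4*z)
s = 12
T(x) = 4*x/5 (T(x) = 2*(x + x)/5 = 2*(2*x)/5 = 4*x/5)
T(s) - E(71) = (4/5)*12 - 2*71*(2 + 71) = 48/5 - 2*71*73 = 48/5 - 1*10366 = 48/5 - 10366 = -51782/5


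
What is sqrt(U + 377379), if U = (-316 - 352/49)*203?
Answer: sqrt(15276863)/7 ≈ 558.37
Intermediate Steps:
U = -459244/7 (U = (-316 - 352*1/49)*203 = (-316 - 352/49)*203 = -15836/49*203 = -459244/7 ≈ -65606.)
sqrt(U + 377379) = sqrt(-459244/7 + 377379) = sqrt(2182409/7) = sqrt(15276863)/7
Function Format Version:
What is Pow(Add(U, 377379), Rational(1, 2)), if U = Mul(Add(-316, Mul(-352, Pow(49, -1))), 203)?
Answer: Mul(Rational(1, 7), Pow(15276863, Rational(1, 2))) ≈ 558.37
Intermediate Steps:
U = Rational(-459244, 7) (U = Mul(Add(-316, Mul(-352, Rational(1, 49))), 203) = Mul(Add(-316, Rational(-352, 49)), 203) = Mul(Rational(-15836, 49), 203) = Rational(-459244, 7) ≈ -65606.)
Pow(Add(U, 377379), Rational(1, 2)) = Pow(Add(Rational(-459244, 7), 377379), Rational(1, 2)) = Pow(Rational(2182409, 7), Rational(1, 2)) = Mul(Rational(1, 7), Pow(15276863, Rational(1, 2)))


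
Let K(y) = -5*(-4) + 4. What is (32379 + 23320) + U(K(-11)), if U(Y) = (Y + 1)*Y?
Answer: 56299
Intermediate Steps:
K(y) = 24 (K(y) = 20 + 4 = 24)
U(Y) = Y*(1 + Y) (U(Y) = (1 + Y)*Y = Y*(1 + Y))
(32379 + 23320) + U(K(-11)) = (32379 + 23320) + 24*(1 + 24) = 55699 + 24*25 = 55699 + 600 = 56299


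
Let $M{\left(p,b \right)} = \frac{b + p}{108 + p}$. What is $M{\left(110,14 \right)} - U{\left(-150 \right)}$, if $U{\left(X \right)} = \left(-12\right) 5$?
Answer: $\frac{6602}{109} \approx 60.569$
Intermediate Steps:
$M{\left(p,b \right)} = \frac{b + p}{108 + p}$
$U{\left(X \right)} = -60$
$M{\left(110,14 \right)} - U{\left(-150 \right)} = \frac{14 + 110}{108 + 110} - -60 = \frac{1}{218} \cdot 124 + 60 = \frac{62}{109} + 60 = \frac{6602}{109}$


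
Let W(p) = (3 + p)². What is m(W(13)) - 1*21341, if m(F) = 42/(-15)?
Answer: -106719/5 ≈ -21344.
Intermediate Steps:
m(F) = -14/5 (m(F) = 42*(-1/15) = -14/5)
m(W(13)) - 1*21341 = -14/5 - 1*21341 = -14/5 - 21341 = -106719/5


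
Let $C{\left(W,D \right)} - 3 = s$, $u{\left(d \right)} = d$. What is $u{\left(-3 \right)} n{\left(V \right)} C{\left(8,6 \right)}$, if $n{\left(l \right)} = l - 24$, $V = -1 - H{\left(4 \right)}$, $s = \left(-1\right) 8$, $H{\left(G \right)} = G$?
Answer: $-435$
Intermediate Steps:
$s = -8$
$C{\left(W,D \right)} = -5$ ($C{\left(W,D \right)} = 3 - 8 = -5$)
$V = -5$ ($V = -1 - 4 = -5$)
$n{\left(l \right)} = -24 + l$ ($n{\left(l \right)} = l - 24 = -24 + l$)
$u{\left(-3 \right)} n{\left(V \right)} C{\left(8,6 \right)} = - 3 \left(-24 - 5\right) \left(-5\right) = \left(-3\right) \left(-29\right) \left(-5\right) = 87 \left(-5\right) = -435$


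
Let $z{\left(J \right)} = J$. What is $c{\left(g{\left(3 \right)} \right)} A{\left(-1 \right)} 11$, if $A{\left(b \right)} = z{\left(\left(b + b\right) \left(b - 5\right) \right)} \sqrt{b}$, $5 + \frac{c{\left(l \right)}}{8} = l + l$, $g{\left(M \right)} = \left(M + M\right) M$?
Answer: $32736 i \approx 32736.0 i$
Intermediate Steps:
$g{\left(M \right)} = 2 M^{2}$ ($g{\left(M \right)} = 2 M M = 2 M^{2}$)
$c{\left(l \right)} = -40 + 16 l$ ($c{\left(l \right)} = -40 + 8 \left(l + l\right) = -40 + 8 \cdot 2 l = -40 + 16 l$)
$A{\left(b \right)} = 2 b^{\frac{3}{2}} \left(-5 + b\right)$ ($A{\left(b \right)} = \left(b + b\right) \left(b - 5\right) \sqrt{b} = 2 b \left(-5 + b\right) \sqrt{b} = 2 b^{\frac{3}{2}} \left(-5 + b\right)$)
$c{\left(g{\left(3 \right)} \right)} A{\left(-1 \right)} 11 = \left(-40 + 16 \cdot 2 \cdot 3^{2}\right) 2 \left(-1\right)^{\frac{3}{2}} \left(-5 - 1\right) 11 = \left(-40 + 16 \cdot 2 \cdot 9\right) 2 \left(- i\right) \left(-6\right) 11 = \left(-40 + 16 \cdot 18\right) 12 i 11 = \left(-40 + 288\right) 12 i 11 = 248 \cdot 12 i 11 = 2976 i 11 = 32736 i$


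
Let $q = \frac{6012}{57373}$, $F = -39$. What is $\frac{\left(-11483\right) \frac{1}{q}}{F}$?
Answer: $\frac{658814159}{234468} \approx 2809.8$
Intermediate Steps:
$q = \frac{6012}{57373}$ ($q = 6012 \cdot \frac{1}{57373} = \frac{6012}{57373} \approx 0.10479$)
$\frac{\left(-11483\right) \frac{1}{q}}{F} = \frac{\left(-11483\right) \frac{1}{\frac{6012}{57373}}}{-39} = \left(-11483\right) \frac{57373}{6012} \left(- \frac{1}{39}\right) = \left(- \frac{658814159}{6012}\right) \left(- \frac{1}{39}\right) = \frac{658814159}{234468}$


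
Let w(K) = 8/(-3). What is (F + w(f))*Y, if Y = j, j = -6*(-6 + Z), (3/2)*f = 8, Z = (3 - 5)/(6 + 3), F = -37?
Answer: -13328/9 ≈ -1480.9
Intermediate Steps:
Z = -2/9 ≈ -0.22222
f = 16/3 (f = (⅔)*8 = 16/3 ≈ 5.3333)
j = 112/3 (j = -6*(-6 - 2/9) = -6*(-56/9) = 112/3 ≈ 37.333)
w(K) = -8/3 (w(K) = 8*(-⅓) = -8/3)
Y = 112/3 ≈ 37.333
(F + w(f))*Y = (-37 - 8/3)*(112/3) = -119/3*112/3 = -13328/9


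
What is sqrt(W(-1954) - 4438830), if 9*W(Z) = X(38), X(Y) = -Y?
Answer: 2*I*sqrt(9987377)/3 ≈ 2106.9*I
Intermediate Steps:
W(Z) = -38/9 (W(Z) = (-1*38)/9 = (1/9)*(-38) = -38/9)
sqrt(W(-1954) - 4438830) = sqrt(-38/9 - 4438830) = sqrt(-39949508/9) = 2*I*sqrt(9987377)/3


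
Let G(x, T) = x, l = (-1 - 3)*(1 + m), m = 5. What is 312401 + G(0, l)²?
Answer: 312401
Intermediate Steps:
l = -24 (l = (-1 - 3)*(1 + 5) = -4*6 = -24)
312401 + G(0, l)² = 312401 + 0² = 312401 + 0 = 312401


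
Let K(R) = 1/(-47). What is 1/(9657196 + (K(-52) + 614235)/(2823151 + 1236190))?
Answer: 190789027/1842487057257336 ≈ 1.0355e-7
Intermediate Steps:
K(R) = -1/47
1/(9657196 + (K(-52) + 614235)/(2823151 + 1236190)) = 1/(9657196 + (-1/47 + 614235)/(2823151 + 1236190)) = 1/(9657196 + (28869044/47)/4059341) = 1/(9657196 + (28869044/47)*(1/4059341)) = 1/(9657196 + 28869044/190789027) = 1/(1842487057257336/190789027) = 190789027/1842487057257336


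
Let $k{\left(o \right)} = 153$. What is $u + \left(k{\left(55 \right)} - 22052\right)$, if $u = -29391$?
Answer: $-51290$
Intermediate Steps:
$u + \left(k{\left(55 \right)} - 22052\right) = -29391 + \left(153 - 22052\right) = -29391 - 21899 = -51290$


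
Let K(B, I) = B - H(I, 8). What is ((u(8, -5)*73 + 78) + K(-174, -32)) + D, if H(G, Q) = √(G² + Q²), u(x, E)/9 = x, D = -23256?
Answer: -18096 - 8*√17 ≈ -18129.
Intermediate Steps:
u(x, E) = 9*x
K(B, I) = B - √(64 + I²) (K(B, I) = B - √(I² + 8²) = B - √(I² + 64) = B - √(64 + I²))
((u(8, -5)*73 + 78) + K(-174, -32)) + D = (((9*8)*73 + 78) + (-174 - √(64 + (-32)²))) - 23256 = ((72*73 + 78) + (-174 - √(64 + 1024))) - 23256 = ((5256 + 78) + (-174 - √1088)) - 23256 = (5334 + (-174 - 8*√17)) - 23256 = (5160 - 8*√17) - 23256 = -18096 - 8*√17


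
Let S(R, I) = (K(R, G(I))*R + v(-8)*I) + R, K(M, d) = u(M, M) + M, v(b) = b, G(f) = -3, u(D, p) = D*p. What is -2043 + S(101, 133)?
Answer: 1037496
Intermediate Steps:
K(M, d) = M + M² (K(M, d) = M*M + M = M² + M = M + M²)
S(R, I) = R - 8*I + R²*(1 + R) (S(R, I) = ((R*(1 + R))*R - 8*I) + R = (R²*(1 + R) - 8*I) + R = (-8*I + R²*(1 + R)) + R = R - 8*I + R²*(1 + R))
-2043 + S(101, 133) = -2043 + (101 - 8*133 + 101²*(1 + 101)) = -2043 + (101 - 1064 + 10201*102) = -2043 + (101 - 1064 + 1040502) = -2043 + 1039539 = 1037496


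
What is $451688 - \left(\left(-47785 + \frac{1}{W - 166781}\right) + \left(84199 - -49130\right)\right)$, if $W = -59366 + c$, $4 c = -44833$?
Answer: $\frac{347624802628}{949421} \approx 3.6614 \cdot 10^{5}$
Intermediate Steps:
$c = - \frac{44833}{4}$ ($c = \frac{1}{4} \left(-44833\right) = - \frac{44833}{4} \approx -11208.0$)
$W = - \frac{282297}{4}$ ($W = -59366 - \frac{44833}{4} = - \frac{282297}{4} \approx -70574.0$)
$451688 - \left(\left(-47785 + \frac{1}{W - 166781}\right) + \left(84199 - -49130\right)\right) = 451688 - \left(\left(-47785 + \frac{1}{- \frac{282297}{4} - 166781}\right) + \left(84199 - -49130\right)\right) = 451688 - \left(\left(-47785 + \frac{1}{- \frac{949421}{4}}\right) + \left(84199 + 49130\right)\right) = 451688 - \left(\left(-47785 - \frac{4}{949421}\right) + 133329\right) = 451688 - \left(- \frac{45368082489}{949421} + 133329\right) = 451688 - \frac{81217270020}{949421} = \frac{347624802628}{949421}$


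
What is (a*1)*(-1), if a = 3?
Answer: -3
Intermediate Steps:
(a*1)*(-1) = (3*1)*(-1) = 3*(-1) = -3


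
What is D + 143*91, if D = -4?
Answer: 13009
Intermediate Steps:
D + 143*91 = -4 + 143*91 = -4 + 13013 = 13009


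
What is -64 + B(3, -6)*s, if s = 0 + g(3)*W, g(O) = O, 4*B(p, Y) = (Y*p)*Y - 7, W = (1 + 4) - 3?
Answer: 175/2 ≈ 87.500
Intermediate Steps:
W = 2 (W = 5 - 3 = 2)
B(p, Y) = -7/4 + p*Y**2/4 (B(p, Y) = ((Y*p)*Y - 7)/4 = (p*Y**2 - 7)/4 = (-7 + p*Y**2)/4 = -7/4 + p*Y**2/4)
s = 6 (s = 0 + 3*2 = 0 + 6 = 6)
-64 + B(3, -6)*s = -64 + (-7/4 + (1/4)*3*(-6)**2)*6 = -64 + (-7/4 + (1/4)*3*36)*6 = -64 + (-7/4 + 27)*6 = -64 + (101/4)*6 = -64 + 303/2 = 175/2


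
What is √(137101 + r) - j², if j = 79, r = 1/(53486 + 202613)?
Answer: -6241 + 10*√89920018554710/256099 ≈ -5870.7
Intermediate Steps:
r = 1/256099 ≈ 3.9047e-6
√(137101 + r) - j² = √(137101 + 1/256099) - 1*79² = √(35111429000/256099) - 1*6241 = 10*√89920018554710/256099 - 6241 = -6241 + 10*√89920018554710/256099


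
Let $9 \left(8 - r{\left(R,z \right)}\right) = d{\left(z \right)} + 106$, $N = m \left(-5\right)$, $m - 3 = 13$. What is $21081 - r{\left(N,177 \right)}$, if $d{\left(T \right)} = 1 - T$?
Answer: $\frac{189587}{9} \approx 21065.0$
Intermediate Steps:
$m = 16$ ($m = 3 + 13 = 16$)
$N = -80$ ($N = 16 \left(-5\right) = -80$)
$r{\left(R,z \right)} = - \frac{35}{9} + \frac{z}{9}$ ($r{\left(R,z \right)} = 8 - \frac{\left(1 - z\right) + 106}{9} = 8 - \frac{107 - z}{9} = 8 + \left(- \frac{107}{9} + \frac{z}{9}\right) = - \frac{35}{9} + \frac{z}{9}$)
$21081 - r{\left(N,177 \right)} = 21081 - \left(- \frac{35}{9} + \frac{1}{9} \cdot 177\right) = 21081 - \left(- \frac{35}{9} + \frac{59}{3}\right) = 21081 - \frac{142}{9} = \frac{189587}{9}$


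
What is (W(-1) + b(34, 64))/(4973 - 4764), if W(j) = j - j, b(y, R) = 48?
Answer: 48/209 ≈ 0.22967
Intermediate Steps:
W(j) = 0
(W(-1) + b(34, 64))/(4973 - 4764) = (0 + 48)/(4973 - 4764) = 48/209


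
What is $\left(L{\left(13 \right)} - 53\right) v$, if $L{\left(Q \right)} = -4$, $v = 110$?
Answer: $-6270$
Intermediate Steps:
$\left(L{\left(13 \right)} - 53\right) v = \left(-4 - 53\right) 110 = \left(-57\right) 110 = -6270$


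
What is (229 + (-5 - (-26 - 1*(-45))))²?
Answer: 42025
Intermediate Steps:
(229 + (-5 - (-26 - 1*(-45))))² = (229 + (-5 - (-26 + 45)))² = (229 + (-5 - 1*19))² = (229 + (-5 - 19))² = (229 - 24)² = 205² = 42025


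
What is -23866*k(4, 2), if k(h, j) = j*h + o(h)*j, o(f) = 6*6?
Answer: -1909280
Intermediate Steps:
o(f) = 36
k(h, j) = 36*j + h*j (k(h, j) = j*h + 36*j = h*j + 36*j = 36*j + h*j)
-23866*k(4, 2) = -47732*(36 + 4) = -47732*40 = -23866*80 = -1909280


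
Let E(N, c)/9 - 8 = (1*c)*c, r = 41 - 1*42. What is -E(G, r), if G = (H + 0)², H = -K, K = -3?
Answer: -81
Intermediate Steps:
H = 3 (H = -1*(-3) = 3)
r = -1 (r = 41 - 42 = -1)
G = 9 (G = (3 + 0)² = 3² = 9)
E(N, c) = 72 + 9*c² (E(N, c) = 72 + 9*((1*c)*c) = 72 + 9*(c*c) = 72 + 9*c²)
-E(G, r) = -(72 + 9*(-1)²) = -(72 + 9*1) = -(72 + 9) = -1*81 = -81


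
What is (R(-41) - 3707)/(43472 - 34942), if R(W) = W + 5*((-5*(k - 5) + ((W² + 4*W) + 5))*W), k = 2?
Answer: -318833/8530 ≈ -37.378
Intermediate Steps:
R(W) = W + 5*W*(20 + W² + 4*W) (R(W) = W + 5*((-5*(2 - 5) + ((W² + 4*W) + 5))*W) = W + 5*((-5*(-3) + (5 + W² + 4*W))*W) = W + 5*((15 + (5 + W² + 4*W))*W) = W + 5*((20 + W² + 4*W)*W) = W + 5*(W*(20 + W² + 4*W)) = W + 5*W*(20 + W² + 4*W))
(R(-41) - 3707)/(43472 - 34942) = (-41*(101 + 5*(-41)² + 20*(-41)) - 3707)/(43472 - 34942) = (-41*(101 + 5*1681 - 820) - 3707)/8530 = (-41*(101 + 8405 - 820) - 3707)*(1/8530) = (-41*7686 - 3707)*(1/8530) = (-315126 - 3707)*(1/8530) = -318833*1/8530 = -318833/8530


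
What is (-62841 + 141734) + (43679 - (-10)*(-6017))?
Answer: 62402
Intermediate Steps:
(-62841 + 141734) + (43679 - (-10)*(-6017)) = 78893 + (43679 - 1*60170) = 78893 + (43679 - 60170) = 78893 - 16491 = 62402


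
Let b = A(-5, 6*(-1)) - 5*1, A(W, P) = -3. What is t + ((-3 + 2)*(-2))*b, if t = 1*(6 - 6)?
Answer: -16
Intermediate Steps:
t = 0 (t = 1*0 = 0)
b = -8 (b = -3 - 5*1 = -3 - 5 = -8)
t + ((-3 + 2)*(-2))*b = 0 + ((-3 + 2)*(-2))*(-8) = 0 - 1*(-2)*(-8) = 0 + 2*(-8) = 0 - 16 = -16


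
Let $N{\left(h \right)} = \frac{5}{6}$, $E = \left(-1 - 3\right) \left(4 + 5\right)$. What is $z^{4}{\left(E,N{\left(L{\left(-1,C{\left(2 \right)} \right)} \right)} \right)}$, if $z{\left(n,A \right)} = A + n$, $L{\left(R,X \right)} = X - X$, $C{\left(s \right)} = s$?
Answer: $\frac{1982119441}{1296} \approx 1.5294 \cdot 10^{6}$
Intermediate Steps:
$L{\left(R,X \right)} = 0$
$E = -36$ ($E = \left(-4\right) 9 = -36$)
$N{\left(h \right)} = \frac{5}{6}$ ($N{\left(h \right)} = 5 \cdot \frac{1}{6} = \frac{5}{6}$)
$z^{4}{\left(E,N{\left(L{\left(-1,C{\left(2 \right)} \right)} \right)} \right)} = \left(\frac{5}{6} - 36\right)^{4} = \left(- \frac{211}{6}\right)^{4} = \frac{1982119441}{1296}$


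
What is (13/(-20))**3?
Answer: -2197/8000 ≈ -0.27462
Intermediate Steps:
(13/(-20))**3 = (13*(-1/20))**3 = (-13/20)**3 = -2197/8000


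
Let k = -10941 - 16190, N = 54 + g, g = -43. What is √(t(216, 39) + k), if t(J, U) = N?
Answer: 4*I*√1695 ≈ 164.68*I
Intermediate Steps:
N = 11 (N = 54 - 43 = 11)
t(J, U) = 11
k = -27131
√(t(216, 39) + k) = √(11 - 27131) = √(-27120) = 4*I*√1695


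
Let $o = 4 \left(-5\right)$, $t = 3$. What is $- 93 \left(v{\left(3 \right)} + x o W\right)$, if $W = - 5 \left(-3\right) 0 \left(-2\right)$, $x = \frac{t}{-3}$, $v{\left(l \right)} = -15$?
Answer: $1395$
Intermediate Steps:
$o = -20$
$x = -1$ ($x = \frac{3}{-3} = 3 \left(- \frac{1}{3}\right) = -1$)
$W = 0$ ($W = - 5 \cdot 0 \left(-2\right) = \left(-5\right) 0 = 0$)
$- 93 \left(v{\left(3 \right)} + x o W\right) = - 93 \left(-15 + \left(-1\right) \left(-20\right) 0\right) = - 93 \left(-15 + 20 \cdot 0\right) = - 93 \left(-15 + 0\right) = \left(-93\right) \left(-15\right) = 1395$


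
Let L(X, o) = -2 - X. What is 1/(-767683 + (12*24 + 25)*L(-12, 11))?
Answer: -1/764553 ≈ -1.3080e-6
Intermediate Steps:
1/(-767683 + (12*24 + 25)*L(-12, 11)) = 1/(-767683 + (12*24 + 25)*(-2 - 1*(-12))) = 1/(-767683 + (288 + 25)*(-2 + 12)) = 1/(-767683 + 313*10) = 1/(-767683 + 3130) = 1/(-764553) = -1/764553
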